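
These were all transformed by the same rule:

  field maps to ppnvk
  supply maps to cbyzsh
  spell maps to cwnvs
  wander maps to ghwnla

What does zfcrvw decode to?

python

Shifts by position in field: pos 0: f→p (+10), pos 1: i→p (+7), pos 2: e→n (+9), pos 3: l→v (+10), pos 4: d→k (+7) — repeating every 3. A repeating key of period 3 is used — shifts +10, +7, +9 over and over.
Reversing it on zfcrvw: z−10=p, f−7=y, c−9=t, r−10=h, v−7=o, w−9=n.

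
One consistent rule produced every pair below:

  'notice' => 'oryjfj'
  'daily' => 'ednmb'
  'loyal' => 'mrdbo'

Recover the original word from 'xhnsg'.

Shifts by position in notice: pos 0: n→o (+1), pos 1: o→r (+3), pos 2: t→y (+5), pos 3: i→j (+1), pos 4: c→f (+3), pos 5: e→j (+5) — repeating every 3. The shifts repeat in a cycle of length 3: positions 0,1,… shift by +1, +3, +5, then the pattern repeats.
Decoding xhnsg: x−1=w, h−3=e, n−5=i, s−1=r, g−3=d.

weird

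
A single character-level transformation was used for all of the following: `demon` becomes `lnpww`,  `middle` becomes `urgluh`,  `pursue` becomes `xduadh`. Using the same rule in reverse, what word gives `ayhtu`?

spell

Shifts by position in demon: pos 0: d→l (+8), pos 1: e→n (+9), pos 2: m→p (+3), pos 3: o→w (+8), pos 4: n→w (+9) — repeating every 3. A repeating key of period 3 is used — shifts +8, +9, +3 over and over.
Undoing it on ayhtu: a−8=s, y−9=p, h−3=e, t−8=l, u−9=l.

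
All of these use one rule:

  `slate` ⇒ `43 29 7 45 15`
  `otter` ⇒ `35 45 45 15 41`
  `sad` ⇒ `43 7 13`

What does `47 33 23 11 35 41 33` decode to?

s(#19)→43 and l(#12)→29: differences scale by 2, so n = 2·pos + 5. Each letter becomes 2×(its alphabet position, a=1..z=26) + 5.
Undoing it on 47 33 23 11 35 41 33: 47→(47−5)÷2=21=u, 33→(33−5)÷2=14=n, 23→(23−5)÷2=9=i, 11→(11−5)÷2=3=c, 35→(35−5)÷2=15=o, 41→(41−5)÷2=18=r, 33→(33−5)÷2=14=n.

unicorn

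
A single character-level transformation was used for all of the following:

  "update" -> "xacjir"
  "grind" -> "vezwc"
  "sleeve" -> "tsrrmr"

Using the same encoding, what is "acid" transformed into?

jnzc

u(20)→x(23) and p(15)→a(0) fit y≡15x+9 (mod 26); the inverse of 15 mod 26 is 7. Treating letters as 0–25, the rule is x ↦ 15x + 9 (mod 26).
On acid: a(0)→15·0+9≡9=j; c(2)→15·2+9≡13=n; i(8)→15·8+9≡25=z; d(3)→15·3+9≡2=c (all mod 26).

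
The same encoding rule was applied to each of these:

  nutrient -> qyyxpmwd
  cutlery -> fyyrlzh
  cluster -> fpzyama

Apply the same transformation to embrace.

In nutrient: n→q is +3, u→y is +4, t→y is +5, r→x is +6 — the shift increases by 1 each position. Each letter shifts forward by (position + 3), i.e. 3, 4, 5, … — the shift grows by one for each successive letter.
For embrace: e+3=h, m+4=q, b+5=g, r+6=x, a+7=h, c+8=k, e+9=n.

hqgxhkn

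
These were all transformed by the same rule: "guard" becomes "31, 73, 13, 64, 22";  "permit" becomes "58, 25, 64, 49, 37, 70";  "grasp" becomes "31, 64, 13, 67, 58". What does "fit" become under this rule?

g(#7)→31 and u(#21)→73: differences scale by 3, so n = 3·pos + 10. The formula is n = 3×(alphabet index, a=1) + 10.
Applying it to fit: f=6→28, i=9→37, t=20→70.

28, 37, 70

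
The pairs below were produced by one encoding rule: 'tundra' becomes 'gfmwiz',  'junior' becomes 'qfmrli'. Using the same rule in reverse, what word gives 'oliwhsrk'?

lordship

Each pair mirrors across the alphabet (t↔g, u↔f, n↔m): positions sum to 25. This is the alphabet-reversal cipher (Atbash): a becomes z, b becomes y, etc.
Reversing it on oliwhsrk: o↔l, l↔o, i↔r, w↔d, h↔s, s↔h, r↔i, k↔p.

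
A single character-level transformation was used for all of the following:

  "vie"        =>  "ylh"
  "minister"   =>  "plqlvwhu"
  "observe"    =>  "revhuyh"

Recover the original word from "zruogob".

worldly

Each letter is shifted forward by 3 in the alphabet (a Caesar shift of +3).
Reversing it on zruogob: z−3=w, r−3=o, u−3=r, o−3=l, g−3=d, o−3=l, b−3=y.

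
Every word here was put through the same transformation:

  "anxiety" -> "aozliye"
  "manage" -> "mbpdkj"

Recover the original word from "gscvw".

In anxiety: a→a is +0, n→o is +1, x→z is +2, i→l is +3 — the shift increases by 1 each position. Letter i (0-indexed) is shifted by i+0, so successive shifts are 0, 1, 2, ….
Undoing it on gscvw: g−0=g, s−1=r, c−2=a, v−3=s, w−4=s.

grass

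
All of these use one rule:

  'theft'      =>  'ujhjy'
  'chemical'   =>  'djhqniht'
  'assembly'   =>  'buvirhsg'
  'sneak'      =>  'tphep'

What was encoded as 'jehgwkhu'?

icecream

In theft: t→u is +1, h→j is +2, e→h is +3, f→j is +4 — the shift increases by 1 each position. The shift increases by 1 at each position, starting from +1: 1, 2, 3, ….
Undoing it on jehgwkhu: j−1=i, e−2=c, h−3=e, g−4=c, w−5=r, k−6=e, h−7=a, u−8=m.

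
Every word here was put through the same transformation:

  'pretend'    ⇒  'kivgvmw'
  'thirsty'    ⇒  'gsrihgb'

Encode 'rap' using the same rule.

Each pair mirrors across the alphabet (p↔k, r↔i, e↔v): positions sum to 25. This is the alphabet-reversal cipher (Atbash): a becomes z, b becomes y, etc.
For rap: r↔i, a↔z, p↔k.

izk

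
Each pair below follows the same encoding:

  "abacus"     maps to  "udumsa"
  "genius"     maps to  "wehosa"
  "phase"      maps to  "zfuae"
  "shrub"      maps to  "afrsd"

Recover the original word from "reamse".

rescue

a(0)→u(20) and b(1)→d(3) fit y≡9x+20 (mod 26); the inverse of 9 mod 26 is 3. Treating letters as 0–25, the rule is x ↦ 9x + 20 (mod 26).
Undoing it on reamse: r(17)→3·(17−20)≡17=r; e(4)→3·(4−20)≡4=e; a(0)→3·(0−20)≡18=s; m(12)→3·(12−20)≡2=c; s(18)→3·(18−20)≡20=u; e(4)→3·(4−20)≡4=e (all mod 26).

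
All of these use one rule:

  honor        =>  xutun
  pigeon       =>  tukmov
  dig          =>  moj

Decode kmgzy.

stage

The output letters match the input read backwards, each shifted +6: honor reversed is ronoh. Two steps: reverse the string, then apply a Caesar shift of +6.
Undoing it on kmgzy: shift back: k−6=e, m−6=g, g−6=a, z−6=t, y−6=s → egats; then reverse → stage.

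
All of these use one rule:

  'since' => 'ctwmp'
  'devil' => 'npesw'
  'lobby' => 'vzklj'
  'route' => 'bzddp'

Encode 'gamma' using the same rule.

Shifts by position in since: pos 0: s→c (+10), pos 1: i→t (+11), pos 2: n→w (+9), pos 3: c→m (+10), pos 4: e→p (+11) — repeating every 3. It's a Vigenère-style cipher with numeric key [10,11,9]: position i shifts by key[i mod 3].
On gamma: g+10=q, a+11=l, m+9=v, m+10=w, a+11=l.

qlvwl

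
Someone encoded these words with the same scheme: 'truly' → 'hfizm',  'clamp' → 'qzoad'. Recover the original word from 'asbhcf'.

mentor

Compare letters: t→h is +14, r→f is +14, u→i is +14 — a constant shift. Every letter moves 14 places later in the alphabet, wrapping around z→a.
Decoding asbhcf: a−14=m, s−14=e, b−14=n, h−14=t, c−14=o, f−14=r.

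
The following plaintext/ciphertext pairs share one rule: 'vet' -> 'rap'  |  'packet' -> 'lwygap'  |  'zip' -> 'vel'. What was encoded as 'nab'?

Compare letters: v→r is +22, e→a is +22, t→p is +22 — a constant shift. Each letter is shifted forward by 22 in the alphabet (a Caesar shift of +22).
Reversing it on nab: n−22=r, a−22=e, b−22=f.

ref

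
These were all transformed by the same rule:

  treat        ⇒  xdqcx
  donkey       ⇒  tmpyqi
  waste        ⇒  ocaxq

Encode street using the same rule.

axdqqx

t(19)→x(23) and r(17)→d(3) fit y≡23x+2 (mod 26); the inverse of 23 mod 26 is 17. This is an affine cipher: with a=0,…,z=25, each position x becomes (23x+2) mod 26.
Applying it to street: s(18)→23·18+2≡0=a; t(19)→23·19+2≡23=x; r(17)→23·17+2≡3=d; e(4)→23·4+2≡16=q; e(4)→23·4+2≡16=q; t(19)→23·19+2≡23=x (all mod 26).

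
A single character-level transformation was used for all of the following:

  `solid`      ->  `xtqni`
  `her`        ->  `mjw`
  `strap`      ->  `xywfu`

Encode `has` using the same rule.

Each letter is shifted forward by 5 in the alphabet (a Caesar shift of +5).
Applying it to has: h+5=m, a+5=f, s+5=x.

mfx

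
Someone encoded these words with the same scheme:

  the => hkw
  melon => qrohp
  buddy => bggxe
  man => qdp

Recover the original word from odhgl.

ideal

Two steps: reverse the string, then apply a Caesar shift of +3.
Decoding odhgl: shift back: o−3=l, d−3=a, h−3=e, g−3=d, l−3=i → laedi; then reverse → ideal.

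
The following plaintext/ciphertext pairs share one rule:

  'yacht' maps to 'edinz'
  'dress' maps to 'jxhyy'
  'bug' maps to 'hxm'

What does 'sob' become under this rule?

yrh

Two shifts are in play — +3 for a/e/i/o/u, +6 for every other letter.
On sob: s(cons)+6=y, o(vowel)+3=r, b(cons)+6=h.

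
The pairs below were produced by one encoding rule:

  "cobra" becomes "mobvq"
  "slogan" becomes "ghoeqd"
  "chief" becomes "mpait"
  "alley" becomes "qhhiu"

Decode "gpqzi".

shape

c(2)→m(12) and o(14)→o(14) fit y≡11x+16 (mod 26); the inverse of 11 mod 26 is 19. This is an affine cipher: with a=0,…,z=25, each position x becomes (11x+16) mod 26.
Reversing it on gpqzi: g(6)→19·(6−16)≡18=s; p(15)→19·(15−16)≡7=h; q(16)→19·(16−16)≡0=a; z(25)→19·(25−16)≡15=p; i(8)→19·(8−16)≡4=e (all mod 26).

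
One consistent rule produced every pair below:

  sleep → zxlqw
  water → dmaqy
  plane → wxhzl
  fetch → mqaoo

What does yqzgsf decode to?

A repeating key of period 2 is used — shifts +7, +12 over and over.
Decoding yqzgsf: y−7=r, q−12=e, z−7=s, g−12=u, s−7=l, f−12=t.

result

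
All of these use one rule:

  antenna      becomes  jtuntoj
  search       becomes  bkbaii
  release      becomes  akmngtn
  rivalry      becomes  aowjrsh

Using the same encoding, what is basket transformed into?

kgttku

Shifts by position in antenna: pos 0: a→j (+9), pos 1: n→t (+6), pos 2: t→u (+1), pos 3: e→n (+9), pos 4: n→t (+6), pos 5: n→o (+1) — repeating every 3. A repeating key of period 3 is used — shifts +9, +6, +1 over and over.
On basket: b+9=k, a+6=g, s+1=t, k+9=t, e+6=k, t+1=u.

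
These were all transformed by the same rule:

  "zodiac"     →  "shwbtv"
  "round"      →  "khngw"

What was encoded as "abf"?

Each letter is shifted forward by 19 in the alphabet (a Caesar shift of +19).
Undoing it on abf: a−19=h, b−19=i, f−19=m.

him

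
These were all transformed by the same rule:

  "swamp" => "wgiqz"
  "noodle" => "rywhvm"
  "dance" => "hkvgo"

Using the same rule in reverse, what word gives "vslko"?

ridge

Shifts by position in swamp: pos 0: s→w (+4), pos 1: w→g (+10), pos 2: a→i (+8), pos 3: m→q (+4), pos 4: p→z (+10) — repeating every 3. The shifts repeat in a cycle of length 3: positions 0,1,… shift by +4, +10, +8, then the pattern repeats.
Undoing it on vslko: v−4=r, s−10=i, l−8=d, k−4=g, o−10=e.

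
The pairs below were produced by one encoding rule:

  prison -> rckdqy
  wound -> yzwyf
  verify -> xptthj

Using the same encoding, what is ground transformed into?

It's a Vigenère-style cipher with numeric key [2,11]: position i shifts by key[i mod 2].
Applying it to ground: g+2=i, r+11=c, o+2=q, u+11=f, n+2=p, d+11=o.

icqfpo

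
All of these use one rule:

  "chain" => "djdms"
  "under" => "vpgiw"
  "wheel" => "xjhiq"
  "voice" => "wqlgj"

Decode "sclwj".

raise

Letter i (0-indexed) is shifted by i+1, so successive shifts are 1, 2, 3, ….
Reversing it on sclwj: s−1=r, c−2=a, l−3=i, w−4=s, j−5=e.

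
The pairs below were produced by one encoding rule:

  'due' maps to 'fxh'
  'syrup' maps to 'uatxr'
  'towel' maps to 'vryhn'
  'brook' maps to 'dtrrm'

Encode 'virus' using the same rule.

Vowels shift forward by 3 and consonants shift forward by 2.
For virus: v(cons)+2=x, i(vowel)+3=l, r(cons)+2=t, u(vowel)+3=x, s(cons)+2=u.

xltxu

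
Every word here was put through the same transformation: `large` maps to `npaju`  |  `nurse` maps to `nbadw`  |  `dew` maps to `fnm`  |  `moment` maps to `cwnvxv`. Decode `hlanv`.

Read the word backwards and shift each letter +9.
Reversing it on hlanv: shift back: h−9=y, l−9=c, a−9=r, n−9=e, v−9=m → ycrem; then reverse → mercy.

mercy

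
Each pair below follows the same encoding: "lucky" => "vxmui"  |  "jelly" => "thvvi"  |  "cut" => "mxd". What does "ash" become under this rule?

The shift depends on letter class: consonant l→v is +10, but vowel u→x is +3. Vowels shift forward by 3 and consonants shift forward by 10.
Applying it to ash: a(vowel)+3=d, s(cons)+10=c, h(cons)+10=r.

dcr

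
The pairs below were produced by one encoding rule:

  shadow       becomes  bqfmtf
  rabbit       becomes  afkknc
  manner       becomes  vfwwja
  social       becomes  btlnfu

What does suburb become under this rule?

Two shifts are in play — +5 for a/e/i/o/u, +9 for every other letter.
On suburb: s(cons)+9=b, u(vowel)+5=z, b(cons)+9=k, u(vowel)+5=z, r(cons)+9=a, b(cons)+9=k.

bzkzak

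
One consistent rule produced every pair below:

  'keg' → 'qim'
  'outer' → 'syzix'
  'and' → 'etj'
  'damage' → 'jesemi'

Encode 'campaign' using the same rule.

Vowels shift forward by 4 and consonants shift forward by 6.
Applying it to campaign: c(cons)+6=i, a(vowel)+4=e, m(cons)+6=s, p(cons)+6=v, a(vowel)+4=e, i(vowel)+4=m, g(cons)+6=m, n(cons)+6=t.

iesvemmt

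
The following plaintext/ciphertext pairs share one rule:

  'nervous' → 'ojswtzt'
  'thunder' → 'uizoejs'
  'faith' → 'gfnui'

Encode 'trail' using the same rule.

usfnm

The rule splits by letter class: vowels +5, consonants +1.
For trail: t(cons)+1=u, r(cons)+1=s, a(vowel)+5=f, i(vowel)+5=n, l(cons)+1=m.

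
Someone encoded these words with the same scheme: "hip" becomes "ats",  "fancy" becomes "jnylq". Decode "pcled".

The output letters match the input read backwards, each shifted +11: hip reversed is pih. Read the word backwards and shift each letter +11.
Reversing it on pcled: shift back: p−11=e, c−11=r, l−11=a, e−11=t, d−11=s → erats; then reverse → stare.

stare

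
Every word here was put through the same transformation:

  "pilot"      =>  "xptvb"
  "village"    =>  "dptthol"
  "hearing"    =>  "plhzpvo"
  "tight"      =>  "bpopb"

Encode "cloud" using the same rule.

ktvbl

Two shifts are in play — +7 for a/e/i/o/u, +8 for every other letter.
On cloud: c(cons)+8=k, l(cons)+8=t, o(vowel)+7=v, u(vowel)+7=b, d(cons)+8=l.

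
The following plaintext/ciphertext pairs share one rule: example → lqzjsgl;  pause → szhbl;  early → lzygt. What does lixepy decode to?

editor

e(4)→l(11) and x(23)→q(16) fit y≡3x+25 (mod 26); the inverse of 3 mod 26 is 9. Each letter's alphabet position (a=0..z=25) is mapped through 3·x+25 mod 26 — an affine cipher.
Decoding lixepy: l(11)→9·(11−25)≡4=e; i(8)→9·(8−25)≡3=d; x(23)→9·(23−25)≡8=i; e(4)→9·(4−25)≡19=t; p(15)→9·(15−25)≡14=o; y(24)→9·(24−25)≡17=r (all mod 26).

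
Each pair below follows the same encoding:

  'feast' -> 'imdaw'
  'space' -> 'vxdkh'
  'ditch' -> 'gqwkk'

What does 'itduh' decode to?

Shifts by position in feast: pos 0: f→i (+3), pos 1: e→m (+8), pos 2: a→d (+3), pos 3: s→a (+8) — repeating every 2. The shifts repeat in a cycle of length 2: positions 0,1,… shift by +3, +8, then the pattern repeats.
Undoing it on itduh: i−3=f, t−8=l, d−3=a, u−8=m, h−3=e.

flame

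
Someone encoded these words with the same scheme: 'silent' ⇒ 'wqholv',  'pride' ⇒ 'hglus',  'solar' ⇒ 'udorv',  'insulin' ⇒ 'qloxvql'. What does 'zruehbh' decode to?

eyebrow

Read the word backwards and shift each letter +3.
Undoing it on zruehbh: shift back: z−3=w, r−3=o, u−3=r, e−3=b, h−3=e, b−3=y, h−3=e → worbeye; then reverse → eyebrow.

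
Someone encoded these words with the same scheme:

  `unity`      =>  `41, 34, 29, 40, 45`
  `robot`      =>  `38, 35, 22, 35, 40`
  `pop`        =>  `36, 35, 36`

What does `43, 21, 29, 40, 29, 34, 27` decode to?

waiting

u is letter #21 and maps to 41: an offset of 20. The number is (letter's place in the alphabet, a=1) + 20.
Decoding 43, 21, 29, 40, 29, 34, 27: 43→(43−20)÷1=23=w, 21→(21−20)÷1=1=a, 29→(29−20)÷1=9=i, 40→(40−20)÷1=20=t, 29→(29−20)÷1=9=i, 34→(34−20)÷1=14=n, 27→(27−20)÷1=7=g.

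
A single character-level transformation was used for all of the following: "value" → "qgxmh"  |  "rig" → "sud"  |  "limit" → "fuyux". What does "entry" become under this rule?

Read the word backwards and shift each letter +12.
On entry: reverse → yrtne; then shift: y+12=k, r+12=d, t+12=f, n+12=z, e+12=q.

kdfzq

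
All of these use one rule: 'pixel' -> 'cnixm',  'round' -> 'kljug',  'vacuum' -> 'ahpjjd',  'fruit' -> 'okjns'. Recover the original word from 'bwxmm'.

p(15)→c(2) and i(8)→n(13) fit y≡17x+7 (mod 26); the inverse of 17 mod 26 is 23. This is an affine cipher: with a=0,…,z=25, each position x becomes (17x+7) mod 26.
Undoing it on bwxmm: b(1)→23·(1−7)≡18=s; w(22)→23·(22−7)≡7=h; x(23)→23·(23−7)≡4=e; m(12)→23·(12−7)≡11=l; m(12)→23·(12−7)≡11=l (all mod 26).

shell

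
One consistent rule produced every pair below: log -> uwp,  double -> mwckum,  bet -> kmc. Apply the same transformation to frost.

The shift depends on letter class: consonant l→u is +9, but vowel o→w is +8. The rule splits by letter class: vowels +8, consonants +9.
Applying it to frost: f(cons)+9=o, r(cons)+9=a, o(vowel)+8=w, s(cons)+9=b, t(cons)+9=c.

oawbc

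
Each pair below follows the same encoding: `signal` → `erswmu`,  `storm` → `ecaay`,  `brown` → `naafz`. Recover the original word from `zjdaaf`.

narrow

Shifts by position in signal: pos 0: s→e (+12), pos 1: i→r (+9), pos 2: g→s (+12), pos 3: n→w (+9) — repeating every 2. A repeating key of period 2 is used — shifts +12, +9 over and over.
Decoding zjdaaf: z−12=n, j−9=a, d−12=r, a−9=r, a−12=o, f−9=w.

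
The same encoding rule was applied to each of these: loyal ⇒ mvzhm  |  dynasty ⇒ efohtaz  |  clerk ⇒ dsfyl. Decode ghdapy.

Shifts by position in loyal: pos 0: l→m (+1), pos 1: o→v (+7), pos 2: y→z (+1), pos 3: a→h (+7) — repeating every 2. The shifts repeat in a cycle of length 2: positions 0,1,… shift by +1, +7, then the pattern repeats.
Decoding ghdapy: g−1=f, h−7=a, d−1=c, a−7=t, p−1=o, y−7=r.

factor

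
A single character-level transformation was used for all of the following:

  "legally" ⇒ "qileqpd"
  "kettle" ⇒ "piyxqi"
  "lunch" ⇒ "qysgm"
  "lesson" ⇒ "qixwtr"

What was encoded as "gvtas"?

Shifts by position in legally: pos 0: l→q (+5), pos 1: e→i (+4), pos 2: g→l (+5), pos 3: a→e (+4) — repeating every 2. The shifts repeat in a cycle of length 2: positions 0,1,… shift by +5, +4, then the pattern repeats.
Undoing it on gvtas: g−5=b, v−4=r, t−5=o, a−4=w, s−5=n.

brown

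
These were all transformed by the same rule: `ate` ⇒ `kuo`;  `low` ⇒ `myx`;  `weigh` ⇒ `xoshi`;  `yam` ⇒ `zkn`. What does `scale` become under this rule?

The shift depends on letter class: consonant t→u is +1, but vowel a→k is +10. Two shifts are in play — +10 for a/e/i/o/u, +1 for every other letter.
On scale: s(cons)+1=t, c(cons)+1=d, a(vowel)+10=k, l(cons)+1=m, e(vowel)+10=o.

tdkmo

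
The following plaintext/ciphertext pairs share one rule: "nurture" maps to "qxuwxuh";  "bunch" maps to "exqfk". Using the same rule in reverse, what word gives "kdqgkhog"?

handheld

It's a constant shift of +3 (ROT3).
Undoing it on kdqgkhog: k−3=h, d−3=a, q−3=n, g−3=d, k−3=h, h−3=e, o−3=l, g−3=d.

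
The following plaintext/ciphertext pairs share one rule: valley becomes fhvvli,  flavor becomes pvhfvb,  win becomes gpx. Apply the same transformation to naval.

xhfhv

The shift depends on letter class: consonant v→f is +10, but vowel a→h is +7. Two shifts are in play — +7 for a/e/i/o/u, +10 for every other letter.
On naval: n(cons)+10=x, a(vowel)+7=h, v(cons)+10=f, a(vowel)+7=h, l(cons)+10=v.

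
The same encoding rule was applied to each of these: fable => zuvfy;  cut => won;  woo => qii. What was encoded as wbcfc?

It's a constant shift of +20 (ROT20).
Reversing it on wbcfc: w−20=c, b−20=h, c−20=i, f−20=l, c−20=i.

chili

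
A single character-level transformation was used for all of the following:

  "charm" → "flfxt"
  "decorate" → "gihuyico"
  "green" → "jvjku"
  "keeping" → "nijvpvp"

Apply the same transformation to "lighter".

omlnama

The shift increases by 1 at each position, starting from +3: 3, 4, 5, ….
For lighter: l+3=o, i+4=m, g+5=l, h+6=n, t+7=a, e+8=m, r+9=a.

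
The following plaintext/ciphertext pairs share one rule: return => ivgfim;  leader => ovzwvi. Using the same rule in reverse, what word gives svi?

her

Letters are reflected about the middle of the alphabet (position → 25−position): Atbash.
Decoding svi: s↔h, v↔e, i↔r.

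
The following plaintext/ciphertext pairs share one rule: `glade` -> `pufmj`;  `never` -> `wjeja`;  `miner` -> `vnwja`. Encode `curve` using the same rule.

The shift depends on letter class: consonant g→p is +9, but vowel a→f is +5. Two shifts are in play — +5 for a/e/i/o/u, +9 for every other letter.
For curve: c(cons)+9=l, u(vowel)+5=z, r(cons)+9=a, v(cons)+9=e, e(vowel)+5=j.

lzaej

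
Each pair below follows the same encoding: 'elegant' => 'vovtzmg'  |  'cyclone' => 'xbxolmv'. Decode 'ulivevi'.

forever

Each pair mirrors across the alphabet (e↔v, l↔o, e↔v): positions sum to 25. Letters are reflected about the middle of the alphabet (position → 25−position): Atbash.
Reversing it on ulivevi: u↔f, l↔o, i↔r, v↔e, e↔v, v↔e, i↔r.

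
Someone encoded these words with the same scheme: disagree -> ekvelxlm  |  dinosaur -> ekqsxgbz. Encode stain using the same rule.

In disagree: d→e is +1, i→k is +2, s→v is +3, a→e is +4 — the shift increases by 1 each position. The shift increases by 1 at each position, starting from +1: 1, 2, 3, ….
For stain: s+1=t, t+2=v, a+3=d, i+4=m, n+5=s.

tvdms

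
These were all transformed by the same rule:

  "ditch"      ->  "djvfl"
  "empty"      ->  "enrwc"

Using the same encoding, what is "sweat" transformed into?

In ditch: d→d is +0, i→j is +1, t→v is +2, c→f is +3 — the shift increases by 1 each position. The shift increases by 1 at each position, starting from +0: 0, 1, 2, ….
On sweat: s+0=s, w+1=x, e+2=g, a+3=d, t+4=x.

sxgdx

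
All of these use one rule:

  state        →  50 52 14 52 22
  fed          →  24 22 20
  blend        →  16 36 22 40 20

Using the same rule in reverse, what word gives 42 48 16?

orb

s(#19)→50 and t(#20)→52: differences scale by 2, so n = 2·pos + 12. Each letter becomes 2×(its alphabet position, a=1..z=26) + 12.
Undoing it on 42 48 16: 42→(42−12)÷2=15=o, 48→(48−12)÷2=18=r, 16→(16−12)÷2=2=b.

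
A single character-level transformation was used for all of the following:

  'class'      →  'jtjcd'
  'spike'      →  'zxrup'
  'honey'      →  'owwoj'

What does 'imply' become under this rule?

In class: c→j is +7, l→t is +8, a→j is +9, s→c is +10 — the shift increases by 1 each position. The shift increases by 1 at each position, starting from +7: 7, 8, 9, ….
On imply: i+7=p, m+8=u, p+9=y, l+10=v, y+11=j.

puyvj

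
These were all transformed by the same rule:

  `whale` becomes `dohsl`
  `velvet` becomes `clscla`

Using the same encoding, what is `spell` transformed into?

zwlss

Every letter moves 7 places later in the alphabet, wrapping around z→a.
Applying it to spell: s+7=z, p+7=w, e+7=l, l+7=s, l+7=s.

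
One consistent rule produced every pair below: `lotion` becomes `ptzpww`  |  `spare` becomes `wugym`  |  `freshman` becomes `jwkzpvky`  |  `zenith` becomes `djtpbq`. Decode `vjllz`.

refer

In lotion: l→p is +4, o→t is +5, t→z is +6, i→p is +7 — the shift increases by 1 each position. Letter i (0-indexed) is shifted by i+4, so successive shifts are 4, 5, 6, ….
Decoding vjllz: v−4=r, j−5=e, l−6=f, l−7=e, z−8=r.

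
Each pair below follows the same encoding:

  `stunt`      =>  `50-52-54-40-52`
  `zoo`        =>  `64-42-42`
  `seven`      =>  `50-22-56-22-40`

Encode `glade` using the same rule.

s(#19)→50 and t(#20)→52: differences scale by 2, so n = 2·pos + 12. With a=1..z=26, the number is 2·pos + 12.
For glade: g=7→26, l=12→36, a=1→14, d=4→20, e=5→22.

26-36-14-20-22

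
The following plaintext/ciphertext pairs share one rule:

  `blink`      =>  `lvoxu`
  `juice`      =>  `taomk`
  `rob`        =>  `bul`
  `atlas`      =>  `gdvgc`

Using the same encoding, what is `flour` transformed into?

pvuab

The shift depends on letter class: consonant b→l is +10, but vowel i→o is +6. The rule splits by letter class: vowels +6, consonants +10.
For flour: f(cons)+10=p, l(cons)+10=v, o(vowel)+6=u, u(vowel)+6=a, r(cons)+10=b.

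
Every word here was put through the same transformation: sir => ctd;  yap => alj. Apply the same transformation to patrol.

wzcela

Read the word backwards and shift each letter +11.
Applying it to patrol: reverse → lortap; then shift: l+11=w, o+11=z, r+11=c, t+11=e, a+11=l, p+11=a.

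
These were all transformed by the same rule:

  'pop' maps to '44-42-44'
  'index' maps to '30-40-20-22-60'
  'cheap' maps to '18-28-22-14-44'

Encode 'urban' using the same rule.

p(#16)→44 and o(#15)→42: differences scale by 2, so n = 2·pos + 12. With a=1..z=26, the number is 2·pos + 12.
Applying it to urban: u=21→54, r=18→48, b=2→16, a=1→14, n=14→40.

54-48-16-14-40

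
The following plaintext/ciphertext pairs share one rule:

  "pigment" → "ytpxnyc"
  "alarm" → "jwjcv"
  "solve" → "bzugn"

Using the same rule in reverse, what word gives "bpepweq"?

The shifts repeat in a cycle of length 2: positions 0,1,… shift by +9, +11, then the pattern repeats.
Undoing it on bpepweq: b−9=s, p−11=e, e−9=v, p−11=e, w−9=n, e−11=t, q−9=h.

seventh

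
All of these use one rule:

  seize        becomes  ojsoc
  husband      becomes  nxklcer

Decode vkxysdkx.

Two steps: reverse the string, then apply a Caesar shift of +10.
Decoding vkxysdkx: shift back: v−10=l, k−10=a, x−10=n, y−10=o, s−10=i, d−10=t, k−10=a, x−10=n → lanoitan; then reverse → national.

national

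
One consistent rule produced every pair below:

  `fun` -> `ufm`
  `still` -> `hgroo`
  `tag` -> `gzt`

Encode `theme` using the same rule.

gsvnv

Each pair mirrors across the alphabet (f↔u, u↔f, n↔m): positions sum to 25. This is the alphabet-reversal cipher (Atbash): a becomes z, b becomes y, etc.
For theme: t↔g, h↔s, e↔v, m↔n, e↔v.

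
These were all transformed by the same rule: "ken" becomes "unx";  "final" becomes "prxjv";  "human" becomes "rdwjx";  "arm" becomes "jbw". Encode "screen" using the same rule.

The shift depends on letter class: consonant k→u is +10, but vowel e→n is +9. Two shifts are in play — +9 for a/e/i/o/u, +10 for every other letter.
On screen: s(cons)+10=c, c(cons)+10=m, r(cons)+10=b, e(vowel)+9=n, e(vowel)+9=n, n(cons)+10=x.

cmbnnx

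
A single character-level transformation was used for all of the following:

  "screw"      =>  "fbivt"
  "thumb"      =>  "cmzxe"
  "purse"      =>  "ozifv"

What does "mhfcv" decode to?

haste

s(18)→f(5) and c(2)→b(1) fit y≡23x+7 (mod 26); the inverse of 23 mod 26 is 17. This is an affine cipher: with a=0,…,z=25, each position x becomes (23x+7) mod 26.
Undoing it on mhfcv: m(12)→17·(12−7)≡7=h; h(7)→17·(7−7)≡0=a; f(5)→17·(5−7)≡18=s; c(2)→17·(2−7)≡19=t; v(21)→17·(21−7)≡4=e (all mod 26).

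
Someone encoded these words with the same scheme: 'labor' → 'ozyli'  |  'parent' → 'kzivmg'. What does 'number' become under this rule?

mfnyvi

Each pair mirrors across the alphabet (l↔o, a↔z, b↔y): positions sum to 25. Letters are reflected about the middle of the alphabet (position → 25−position): Atbash.
Applying it to number: n↔m, u↔f, m↔n, b↔y, e↔v, r↔i.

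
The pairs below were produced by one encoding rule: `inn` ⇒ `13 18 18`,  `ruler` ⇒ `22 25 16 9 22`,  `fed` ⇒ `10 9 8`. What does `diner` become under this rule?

Letters become their 1-based position plus 4 (so a→5, b→6, …).
On diner: d=4→8, i=9→13, n=14→18, e=5→9, r=18→22.

8 13 18 9 22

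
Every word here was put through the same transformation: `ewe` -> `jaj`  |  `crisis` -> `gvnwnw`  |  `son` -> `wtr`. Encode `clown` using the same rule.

gptar

The rule splits by letter class: vowels +5, consonants +4.
Applying it to clown: c(cons)+4=g, l(cons)+4=p, o(vowel)+5=t, w(cons)+4=a, n(cons)+4=r.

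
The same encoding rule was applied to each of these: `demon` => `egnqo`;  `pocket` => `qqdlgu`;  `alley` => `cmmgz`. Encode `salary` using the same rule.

tcmcsz

The shift depends on letter class: consonant d→e is +1, but vowel e→g is +2. Vowels shift forward by 2 and consonants shift forward by 1.
For salary: s(cons)+1=t, a(vowel)+2=c, l(cons)+1=m, a(vowel)+2=c, r(cons)+1=s, y(cons)+1=z.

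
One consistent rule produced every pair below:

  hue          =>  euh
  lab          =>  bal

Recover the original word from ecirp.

The output letters match the input read backwards: hue reversed is euh. The word is simply reversed.
Undoing it on ecirp: then reverse → price.

price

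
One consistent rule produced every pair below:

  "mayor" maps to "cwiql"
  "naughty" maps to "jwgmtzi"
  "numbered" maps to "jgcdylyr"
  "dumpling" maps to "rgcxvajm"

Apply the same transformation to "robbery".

lqddyli

m(12)→c(2) and a(0)→w(22) fit y≡7x+22 (mod 26); the inverse of 7 mod 26 is 15. Each letter's alphabet position (a=0..z=25) is mapped through 7·x+22 mod 26 — an affine cipher.
For robbery: r(17)→7·17+22≡11=l; o(14)→7·14+22≡16=q; b(1)→7·1+22≡3=d; b(1)→7·1+22≡3=d; e(4)→7·4+22≡24=y; r(17)→7·17+22≡11=l; y(24)→7·24+22≡8=i (all mod 26).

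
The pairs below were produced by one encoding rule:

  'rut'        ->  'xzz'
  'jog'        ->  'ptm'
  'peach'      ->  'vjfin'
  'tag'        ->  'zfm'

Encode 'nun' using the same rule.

The rule splits by letter class: vowels +5, consonants +6.
On nun: n(cons)+6=t, u(vowel)+5=z, n(cons)+6=t.

tzt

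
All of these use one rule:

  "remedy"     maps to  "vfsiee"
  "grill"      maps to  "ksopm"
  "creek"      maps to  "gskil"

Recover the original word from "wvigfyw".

It's a Vigenère-style cipher with numeric key [4,1,6]: position i shifts by key[i mod 3].
Undoing it on wvigfyw: w−4=s, v−1=u, i−6=c, g−4=c, f−1=e, y−6=s, w−4=s.

success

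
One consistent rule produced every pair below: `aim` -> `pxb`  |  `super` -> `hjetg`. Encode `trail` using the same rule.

Compare letters: a→p is +15, i→x is +15, m→b is +15 — a constant shift. This is a Caesar cipher with shift 15.
Applying it to trail: t+15=i, r+15=g, a+15=p, i+15=x, l+15=a.

igpxa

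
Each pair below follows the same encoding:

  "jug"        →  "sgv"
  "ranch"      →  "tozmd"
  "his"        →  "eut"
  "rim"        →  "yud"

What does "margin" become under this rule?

The output letters match the input read backwards, each shifted +12: jug reversed is guj. Two steps: reverse the string, then apply a Caesar shift of +12.
For margin: reverse → nigram; then shift: n+12=z, i+12=u, g+12=s, r+12=d, a+12=m, m+12=y.

zusdmy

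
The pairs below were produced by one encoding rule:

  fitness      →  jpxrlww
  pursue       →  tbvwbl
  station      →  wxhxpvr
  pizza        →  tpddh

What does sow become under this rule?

The shift depends on letter class: consonant f→j is +4, but vowel i→p is +7. Vowels shift forward by 7 and consonants shift forward by 4.
Applying it to sow: s(cons)+4=w, o(vowel)+7=v, w(cons)+4=a.

wva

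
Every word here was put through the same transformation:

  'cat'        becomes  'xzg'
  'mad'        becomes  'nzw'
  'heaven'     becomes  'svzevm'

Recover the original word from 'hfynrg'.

This is the alphabet-reversal cipher (Atbash): a becomes z, b becomes y, etc.
Reversing it on hfynrg: h↔s, f↔u, y↔b, n↔m, r↔i, g↔t.

submit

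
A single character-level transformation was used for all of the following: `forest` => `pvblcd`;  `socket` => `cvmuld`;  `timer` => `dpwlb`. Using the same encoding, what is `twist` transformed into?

Two shifts are in play — +7 for a/e/i/o/u, +10 for every other letter.
Applying it to twist: t(cons)+10=d, w(cons)+10=g, i(vowel)+7=p, s(cons)+10=c, t(cons)+10=d.

dgpcd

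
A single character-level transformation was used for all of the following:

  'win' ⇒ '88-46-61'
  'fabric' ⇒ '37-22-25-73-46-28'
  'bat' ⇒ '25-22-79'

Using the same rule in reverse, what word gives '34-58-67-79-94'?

The formula is n = 3×(alphabet index, a=1) + 19.
Decoding 34-58-67-79-94: 34→(34−19)÷3=5=e, 58→(58−19)÷3=13=m, 67→(67−19)÷3=16=p, 79→(79−19)÷3=20=t, 94→(94−19)÷3=25=y.

empty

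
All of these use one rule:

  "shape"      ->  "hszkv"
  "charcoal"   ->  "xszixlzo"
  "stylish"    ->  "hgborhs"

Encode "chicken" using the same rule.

xsrxpvm

Letters are reflected about the middle of the alphabet (position → 25−position): Atbash.
On chicken: c↔x, h↔s, i↔r, c↔x, k↔p, e↔v, n↔m.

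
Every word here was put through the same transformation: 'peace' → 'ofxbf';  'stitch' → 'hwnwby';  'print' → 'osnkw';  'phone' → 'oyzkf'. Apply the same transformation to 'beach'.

mfxby

Treating letters as 0–25, the rule is x ↦ 15x + 23 (mod 26).
Applying it to beach: b(1)→15·1+23≡12=m; e(4)→15·4+23≡5=f; a(0)→15·0+23≡23=x; c(2)→15·2+23≡1=b; h(7)→15·7+23≡24=y (all mod 26).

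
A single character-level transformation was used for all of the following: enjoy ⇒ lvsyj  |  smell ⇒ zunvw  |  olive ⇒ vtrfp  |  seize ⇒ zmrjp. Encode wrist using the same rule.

In enjoy: e→l is +7, n→v is +8, j→s is +9, o→y is +10 — the shift increases by 1 each position. Each letter shifts forward by (position + 7), i.e. 7, 8, 9, … — the shift grows by one for each successive letter.
Applying it to wrist: w+7=d, r+8=z, i+9=r, s+10=c, t+11=e.

dzrce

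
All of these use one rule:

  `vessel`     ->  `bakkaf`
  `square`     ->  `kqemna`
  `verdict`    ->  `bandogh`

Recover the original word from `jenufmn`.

v(21)→b(1) and e(4)→a(0) fit y≡23x+12 (mod 26); the inverse of 23 mod 26 is 17. This is an affine cipher: with a=0,…,z=25, each position x becomes (23x+12) mod 26.
Reversing it on jenufmn: j(9)→17·(9−12)≡1=b; e(4)→17·(4−12)≡20=u; n(13)→17·(13−12)≡17=r; u(20)→17·(20−12)≡6=g; f(5)→17·(5−12)≡11=l; m(12)→17·(12−12)≡0=a; n(13)→17·(13−12)≡17=r (all mod 26).

burglar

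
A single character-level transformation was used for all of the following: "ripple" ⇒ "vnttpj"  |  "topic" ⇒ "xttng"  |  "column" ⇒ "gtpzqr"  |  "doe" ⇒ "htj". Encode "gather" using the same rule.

kfxljv

The shift depends on letter class: consonant r→v is +4, but vowel i→n is +5. The rule splits by letter class: vowels +5, consonants +4.
For gather: g(cons)+4=k, a(vowel)+5=f, t(cons)+4=x, h(cons)+4=l, e(vowel)+5=j, r(cons)+4=v.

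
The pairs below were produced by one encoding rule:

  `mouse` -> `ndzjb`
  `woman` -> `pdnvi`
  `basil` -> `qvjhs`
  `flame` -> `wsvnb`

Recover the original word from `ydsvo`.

polar

m(12)→n(13) and o(14)→d(3) fit y≡21x+21 (mod 26); the inverse of 21 mod 26 is 5. Each letter's alphabet position (a=0..z=25) is mapped through 21·x+21 mod 26 — an affine cipher.
Decoding ydsvo: y(24)→5·(24−21)≡15=p; d(3)→5·(3−21)≡14=o; s(18)→5·(18−21)≡11=l; v(21)→5·(21−21)≡0=a; o(14)→5·(14−21)≡17=r (all mod 26).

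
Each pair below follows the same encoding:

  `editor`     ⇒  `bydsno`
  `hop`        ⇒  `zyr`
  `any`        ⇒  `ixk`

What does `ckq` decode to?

The word is reversed, then every letter is shifted forward by 10.
Reversing it on ckq: shift back: c−10=s, k−10=a, q−10=g → sag; then reverse → gas.

gas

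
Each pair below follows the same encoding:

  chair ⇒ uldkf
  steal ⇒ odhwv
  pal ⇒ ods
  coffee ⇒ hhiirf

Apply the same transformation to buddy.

The output letters match the input read backwards, each shifted +3: chair reversed is riahc. Read the word backwards and shift each letter +3.
Applying it to buddy: reverse → yddub; then shift: y+3=b, d+3=g, d+3=g, u+3=x, b+3=e.

bggxe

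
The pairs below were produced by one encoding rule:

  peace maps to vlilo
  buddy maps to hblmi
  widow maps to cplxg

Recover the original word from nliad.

heart

In peace: p→v is +6, e→l is +7, a→i is +8, c→l is +9 — the shift increases by 1 each position. The shift increases by 1 at each position, starting from +6: 6, 7, 8, ….
Undoing it on nliad: n−6=h, l−7=e, i−8=a, a−9=r, d−10=t.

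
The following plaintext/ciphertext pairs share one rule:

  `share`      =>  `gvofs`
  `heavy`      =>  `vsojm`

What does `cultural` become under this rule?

This is a Caesar cipher with shift 14.
On cultural: c+14=q, u+14=i, l+14=z, t+14=h, u+14=i, r+14=f, a+14=o, l+14=z.

qizhifoz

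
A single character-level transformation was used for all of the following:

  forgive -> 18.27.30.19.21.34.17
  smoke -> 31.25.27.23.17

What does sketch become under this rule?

31.23.17.32.15.20

f is letter #6 and maps to 18: an offset of 12. Letters become their 1-based position plus 12 (so a→13, b→14, …).
Applying it to sketch: s=19→31, k=11→23, e=5→17, t=20→32, c=3→15, h=8→20.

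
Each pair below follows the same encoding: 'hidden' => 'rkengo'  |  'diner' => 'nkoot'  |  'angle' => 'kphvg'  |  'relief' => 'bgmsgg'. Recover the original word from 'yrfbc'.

opera

It's a Vigenère-style cipher with numeric key [10,2,1]: position i shifts by key[i mod 3].
Decoding yrfbc: y−10=o, r−2=p, f−1=e, b−10=r, c−2=a.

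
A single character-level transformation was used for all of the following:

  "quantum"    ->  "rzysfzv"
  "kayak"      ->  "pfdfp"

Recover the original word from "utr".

mop

The output letters match the input read backwards, each shifted +5: quantum reversed is mutnauq. Read the word backwards and shift each letter +5.
Reversing it on utr: shift back: u−5=p, t−5=o, r−5=m → pom; then reverse → mop.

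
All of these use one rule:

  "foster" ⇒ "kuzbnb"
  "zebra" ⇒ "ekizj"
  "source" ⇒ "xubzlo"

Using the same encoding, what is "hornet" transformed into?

muyvnd

In foster: f→k is +5, o→u is +6, s→z is +7, t→b is +8 — the shift increases by 1 each position. The shift increases by 1 at each position, starting from +5: 5, 6, 7, ….
On hornet: h+5=m, o+6=u, r+7=y, n+8=v, e+9=n, t+10=d.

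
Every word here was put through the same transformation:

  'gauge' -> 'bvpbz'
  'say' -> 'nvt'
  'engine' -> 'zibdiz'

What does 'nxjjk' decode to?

Compare letters: g→b is +21, a→v is +21, u→p is +21 — a constant shift. Every letter moves 21 places later in the alphabet, wrapping around z→a.
Decoding nxjjk: n−21=s, x−21=c, j−21=o, j−21=o, k−21=p.

scoop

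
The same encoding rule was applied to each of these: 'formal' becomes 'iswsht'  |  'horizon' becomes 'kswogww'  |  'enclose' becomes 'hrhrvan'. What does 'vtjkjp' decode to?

speech

In formal: f→i is +3, o→s is +4, r→w is +5, m→s is +6 — the shift increases by 1 each position. The shift increases by 1 at each position, starting from +3: 3, 4, 5, ….
Undoing it on vtjkjp: v−3=s, t−4=p, j−5=e, k−6=e, j−7=c, p−8=h.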